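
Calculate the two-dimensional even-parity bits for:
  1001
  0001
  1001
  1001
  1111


Row parities: 01000
Column parities: 0111

Row P: 01000, Col P: 0111, Corner: 1


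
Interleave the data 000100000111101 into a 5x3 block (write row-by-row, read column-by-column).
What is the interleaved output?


Matrix:
  000
  100
  000
  111
  101
Read columns: 010110001000011

010110001000011


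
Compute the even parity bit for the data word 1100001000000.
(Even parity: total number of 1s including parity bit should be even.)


Number of 1s in data: 3
Parity bit: 1

1


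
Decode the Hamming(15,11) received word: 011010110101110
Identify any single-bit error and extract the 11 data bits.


Syndrome = 14: error at position 14

Data: 11010101100 (corrected bit 14)


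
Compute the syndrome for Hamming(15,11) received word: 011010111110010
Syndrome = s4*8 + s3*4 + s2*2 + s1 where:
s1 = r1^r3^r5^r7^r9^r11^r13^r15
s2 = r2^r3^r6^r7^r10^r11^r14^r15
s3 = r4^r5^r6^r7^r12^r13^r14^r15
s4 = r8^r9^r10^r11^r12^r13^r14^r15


s1=1, s2=0, s3=1, s4=1

Syndrome = 13 (error at position 13)


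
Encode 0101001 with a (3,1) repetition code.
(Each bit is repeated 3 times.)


Each bit -> 3 copies

000111000111000000111


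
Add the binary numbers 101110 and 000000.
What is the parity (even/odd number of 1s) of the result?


101110 = 46
000000 = 0
Sum = 46 = 101110
1s count = 4

even parity (4 ones in 101110)


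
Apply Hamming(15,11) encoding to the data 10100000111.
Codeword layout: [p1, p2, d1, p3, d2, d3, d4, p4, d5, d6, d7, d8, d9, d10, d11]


Parity bits: p1=1, p2=0, p3=0, p4=1

101001010000111


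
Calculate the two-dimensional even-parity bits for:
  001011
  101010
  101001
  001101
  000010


Row parities: 11111
Column parities: 000111

Row P: 11111, Col P: 000111, Corner: 1


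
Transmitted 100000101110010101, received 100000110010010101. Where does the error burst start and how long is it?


XOR: 000000011100000000

Burst at position 7, length 3


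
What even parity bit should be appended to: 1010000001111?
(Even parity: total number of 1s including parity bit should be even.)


Number of 1s in data: 6
Parity bit: 0

0


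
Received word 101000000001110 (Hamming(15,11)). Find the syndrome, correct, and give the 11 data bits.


Syndrome = 13: error at position 13

Data: 10000001010 (corrected bit 13)


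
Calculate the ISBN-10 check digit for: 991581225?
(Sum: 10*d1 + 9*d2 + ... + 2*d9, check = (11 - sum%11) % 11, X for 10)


Weighted sum: 291
291 mod 11 = 5

Check digit: 6


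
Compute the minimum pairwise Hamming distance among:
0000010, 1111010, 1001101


Comparing all pairs, minimum distance: 4
Can detect 3 errors, correct 1 errors

4


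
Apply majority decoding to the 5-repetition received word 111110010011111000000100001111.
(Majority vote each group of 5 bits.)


Groups: 11111, 00100, 11111, 00000, 01000, 01111
Majority votes: 101001

101001


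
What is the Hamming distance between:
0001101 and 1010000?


XOR: 1011101
Count of 1s: 5

5


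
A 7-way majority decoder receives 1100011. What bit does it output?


Ones: 4 out of 7
Threshold: 4

1 (4/7 voted 1)


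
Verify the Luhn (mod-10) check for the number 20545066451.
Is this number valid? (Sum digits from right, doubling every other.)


Luhn sum = 35
35 mod 10 = 5

Invalid (Luhn sum mod 10 = 5)


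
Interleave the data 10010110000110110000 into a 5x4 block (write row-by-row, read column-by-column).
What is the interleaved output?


Matrix:
  1001
  0110
  0001
  1011
  0000
Read columns: 10010010000101010110

10010010000101010110


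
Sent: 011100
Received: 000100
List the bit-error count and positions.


XOR: 011000

2 error(s) at position(s): 1, 2


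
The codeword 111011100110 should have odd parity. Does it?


Number of 1s: 8

No, parity error (8 ones)


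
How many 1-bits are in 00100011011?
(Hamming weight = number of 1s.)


Counting 1s in 00100011011

5


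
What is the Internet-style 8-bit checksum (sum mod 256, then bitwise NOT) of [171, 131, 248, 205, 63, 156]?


Sum = 974 mod 256 = 206
Complement = 49

49


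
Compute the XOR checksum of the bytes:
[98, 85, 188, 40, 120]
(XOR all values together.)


XOR chain: 98 ^ 85 ^ 188 ^ 40 ^ 120 = 219

219


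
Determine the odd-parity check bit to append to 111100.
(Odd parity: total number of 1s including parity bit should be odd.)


Number of 1s in data: 4
Parity bit: 1

1


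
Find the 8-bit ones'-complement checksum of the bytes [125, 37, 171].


Sum = 333 mod 256 = 77
Complement = 178

178


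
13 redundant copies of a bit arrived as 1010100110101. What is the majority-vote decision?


Ones: 7 out of 13
Threshold: 7

1 (7/13 voted 1)


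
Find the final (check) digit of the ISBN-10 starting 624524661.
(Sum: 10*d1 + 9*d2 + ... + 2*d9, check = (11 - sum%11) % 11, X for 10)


Weighted sum: 221
221 mod 11 = 1

Check digit: X


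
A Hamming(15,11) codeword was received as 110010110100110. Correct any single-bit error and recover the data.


Syndrome = 0: no error detected

Data: 01010100110 (no errors)


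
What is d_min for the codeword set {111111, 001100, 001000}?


Comparing all pairs, minimum distance: 1
Can detect 0 errors, correct 0 errors

1


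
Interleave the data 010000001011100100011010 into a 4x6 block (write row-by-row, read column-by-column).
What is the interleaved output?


Matrix:
  010000
  001011
  100100
  011010
Read columns: 001010010101001001010100

001010010101001001010100


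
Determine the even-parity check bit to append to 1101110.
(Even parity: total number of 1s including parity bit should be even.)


Number of 1s in data: 5
Parity bit: 1

1


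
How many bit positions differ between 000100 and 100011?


XOR: 100111
Count of 1s: 4

4


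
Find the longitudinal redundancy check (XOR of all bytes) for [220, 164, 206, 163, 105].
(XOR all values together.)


XOR chain: 220 ^ 164 ^ 206 ^ 163 ^ 105 = 124

124


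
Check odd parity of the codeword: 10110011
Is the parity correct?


Number of 1s: 5

Yes, parity is correct (5 ones)


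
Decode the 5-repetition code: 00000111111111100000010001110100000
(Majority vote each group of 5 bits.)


Groups: 00000, 11111, 11111, 00000, 01000, 11101, 00000
Majority votes: 0110010

0110010


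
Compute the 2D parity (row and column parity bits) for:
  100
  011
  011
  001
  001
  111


Row parities: 100111
Column parities: 011

Row P: 100111, Col P: 011, Corner: 0


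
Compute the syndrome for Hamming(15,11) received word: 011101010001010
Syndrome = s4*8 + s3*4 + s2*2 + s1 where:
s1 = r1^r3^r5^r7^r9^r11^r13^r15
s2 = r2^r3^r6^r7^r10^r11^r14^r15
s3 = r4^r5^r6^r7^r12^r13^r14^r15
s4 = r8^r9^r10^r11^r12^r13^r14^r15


s1=1, s2=0, s3=0, s4=1

Syndrome = 9 (error at position 9)


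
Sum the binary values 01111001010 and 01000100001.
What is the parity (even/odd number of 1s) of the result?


01111001010 = 970
01000100001 = 545
Sum = 1515 = 10111101011
1s count = 8

even parity (8 ones in 10111101011)


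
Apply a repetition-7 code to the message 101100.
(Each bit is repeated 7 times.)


Each bit -> 7 copies

111111100000001111111111111100000000000000


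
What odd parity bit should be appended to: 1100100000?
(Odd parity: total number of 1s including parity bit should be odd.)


Number of 1s in data: 3
Parity bit: 0

0


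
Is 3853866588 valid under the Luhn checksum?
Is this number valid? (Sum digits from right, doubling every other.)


Luhn sum = 54
54 mod 10 = 4

Invalid (Luhn sum mod 10 = 4)


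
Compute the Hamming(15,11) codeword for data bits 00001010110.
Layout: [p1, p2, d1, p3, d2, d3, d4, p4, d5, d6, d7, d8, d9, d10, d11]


Parity bits: p1=1, p2=0, p3=0, p4=0

100000001010110


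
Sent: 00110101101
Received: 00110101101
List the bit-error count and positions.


XOR: 00000000000

0 errors (received matches sent)


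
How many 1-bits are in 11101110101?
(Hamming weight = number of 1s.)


Counting 1s in 11101110101

8


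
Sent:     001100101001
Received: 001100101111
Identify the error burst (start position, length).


XOR: 000000000110

Burst at position 9, length 2


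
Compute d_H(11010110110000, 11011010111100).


XOR: 00001100001100
Count of 1s: 4

4


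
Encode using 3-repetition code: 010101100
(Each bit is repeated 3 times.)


Each bit -> 3 copies

000111000111000111111000000


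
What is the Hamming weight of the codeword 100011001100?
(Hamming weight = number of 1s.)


Counting 1s in 100011001100

5


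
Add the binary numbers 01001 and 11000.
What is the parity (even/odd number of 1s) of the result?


01001 = 9
11000 = 24
Sum = 33 = 100001
1s count = 2

even parity (2 ones in 100001)


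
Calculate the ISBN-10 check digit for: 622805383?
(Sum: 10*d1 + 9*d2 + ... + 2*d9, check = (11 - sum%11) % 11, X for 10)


Weighted sum: 217
217 mod 11 = 8

Check digit: 3


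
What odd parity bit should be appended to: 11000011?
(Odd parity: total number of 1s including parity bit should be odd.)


Number of 1s in data: 4
Parity bit: 1

1


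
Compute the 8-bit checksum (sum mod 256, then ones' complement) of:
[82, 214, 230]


Sum = 526 mod 256 = 14
Complement = 241

241


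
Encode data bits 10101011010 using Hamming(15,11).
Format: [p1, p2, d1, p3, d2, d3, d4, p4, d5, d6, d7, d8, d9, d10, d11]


Parity bits: p1=1, p2=0, p3=1, p4=0

101101001011010


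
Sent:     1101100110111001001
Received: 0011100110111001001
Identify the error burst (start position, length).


XOR: 1110000000000000000

Burst at position 0, length 3


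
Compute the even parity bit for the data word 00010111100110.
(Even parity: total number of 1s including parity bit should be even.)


Number of 1s in data: 7
Parity bit: 1

1


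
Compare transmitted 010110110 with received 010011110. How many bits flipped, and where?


XOR: 000101000

2 error(s) at position(s): 3, 5


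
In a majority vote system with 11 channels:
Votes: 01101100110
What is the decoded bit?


Ones: 6 out of 11
Threshold: 6

1 (6/11 voted 1)


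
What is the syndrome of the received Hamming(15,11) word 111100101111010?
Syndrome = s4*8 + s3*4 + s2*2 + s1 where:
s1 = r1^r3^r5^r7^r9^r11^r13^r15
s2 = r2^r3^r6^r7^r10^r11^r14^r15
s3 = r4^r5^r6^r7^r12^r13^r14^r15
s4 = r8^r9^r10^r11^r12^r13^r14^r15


s1=1, s2=0, s3=0, s4=1

Syndrome = 9 (error at position 9)


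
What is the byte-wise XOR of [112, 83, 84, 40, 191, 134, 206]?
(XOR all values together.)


XOR chain: 112 ^ 83 ^ 84 ^ 40 ^ 191 ^ 134 ^ 206 = 168

168


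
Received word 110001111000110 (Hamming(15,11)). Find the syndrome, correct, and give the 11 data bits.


Syndrome = 0: no error detected

Data: 00111000110 (no errors)


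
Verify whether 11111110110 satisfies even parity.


Number of 1s: 9

No, parity error (9 ones)


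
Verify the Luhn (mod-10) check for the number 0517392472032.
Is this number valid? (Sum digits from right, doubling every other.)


Luhn sum = 48
48 mod 10 = 8

Invalid (Luhn sum mod 10 = 8)


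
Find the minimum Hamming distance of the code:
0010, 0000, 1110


Comparing all pairs, minimum distance: 1
Can detect 0 errors, correct 0 errors

1


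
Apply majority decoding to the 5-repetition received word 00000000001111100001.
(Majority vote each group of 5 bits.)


Groups: 00000, 00000, 11111, 00001
Majority votes: 0010

0010


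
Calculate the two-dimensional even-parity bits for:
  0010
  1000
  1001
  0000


Row parities: 1100
Column parities: 0011

Row P: 1100, Col P: 0011, Corner: 0


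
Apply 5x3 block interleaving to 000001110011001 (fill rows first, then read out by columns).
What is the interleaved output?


Matrix:
  000
  001
  110
  011
  001
Read columns: 001000011001011

001000011001011


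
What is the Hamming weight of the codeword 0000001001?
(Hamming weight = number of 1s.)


Counting 1s in 0000001001

2


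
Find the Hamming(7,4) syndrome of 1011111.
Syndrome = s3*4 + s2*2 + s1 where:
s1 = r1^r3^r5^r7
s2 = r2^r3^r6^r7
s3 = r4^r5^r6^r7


s1=0, s2=1, s3=0

Syndrome = 2 (error at position 2)


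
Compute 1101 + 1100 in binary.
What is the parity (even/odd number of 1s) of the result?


1101 = 13
1100 = 12
Sum = 25 = 11001
1s count = 3

odd parity (3 ones in 11001)


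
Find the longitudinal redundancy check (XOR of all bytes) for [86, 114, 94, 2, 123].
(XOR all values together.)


XOR chain: 86 ^ 114 ^ 94 ^ 2 ^ 123 = 3

3


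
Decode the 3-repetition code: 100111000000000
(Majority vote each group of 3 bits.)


Groups: 100, 111, 000, 000, 000
Majority votes: 01000

01000


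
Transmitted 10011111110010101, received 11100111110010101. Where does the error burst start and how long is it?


XOR: 01111000000000000

Burst at position 1, length 4


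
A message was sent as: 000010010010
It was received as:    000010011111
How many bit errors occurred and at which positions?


XOR: 000000001101

3 error(s) at position(s): 8, 9, 11


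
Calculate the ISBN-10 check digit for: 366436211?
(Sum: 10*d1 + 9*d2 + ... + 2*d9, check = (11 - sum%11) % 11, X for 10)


Weighted sum: 221
221 mod 11 = 1

Check digit: X


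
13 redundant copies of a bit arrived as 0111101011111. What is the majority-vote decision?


Ones: 10 out of 13
Threshold: 7

1 (10/13 voted 1)


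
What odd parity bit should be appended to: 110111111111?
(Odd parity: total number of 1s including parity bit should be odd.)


Number of 1s in data: 11
Parity bit: 0

0


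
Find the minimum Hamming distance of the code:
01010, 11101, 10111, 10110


Comparing all pairs, minimum distance: 1
Can detect 0 errors, correct 0 errors

1


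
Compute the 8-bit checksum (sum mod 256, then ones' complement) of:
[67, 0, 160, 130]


Sum = 357 mod 256 = 101
Complement = 154

154


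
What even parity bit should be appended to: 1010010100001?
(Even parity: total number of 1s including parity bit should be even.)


Number of 1s in data: 5
Parity bit: 1

1


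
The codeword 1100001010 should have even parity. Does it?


Number of 1s: 4

Yes, parity is correct (4 ones)


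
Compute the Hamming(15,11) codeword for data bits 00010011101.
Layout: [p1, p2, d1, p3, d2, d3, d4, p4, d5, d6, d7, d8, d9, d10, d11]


Parity bits: p1=0, p2=1, p3=0, p4=0

010000100011101


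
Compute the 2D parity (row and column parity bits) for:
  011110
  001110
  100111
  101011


Row parities: 0100
Column parities: 011100

Row P: 0100, Col P: 011100, Corner: 1


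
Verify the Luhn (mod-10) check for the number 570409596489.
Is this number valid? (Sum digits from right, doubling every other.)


Luhn sum = 54
54 mod 10 = 4

Invalid (Luhn sum mod 10 = 4)


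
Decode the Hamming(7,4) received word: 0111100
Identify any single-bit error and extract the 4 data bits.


Syndrome = 0: no error detected

Data: 1100 (no errors)


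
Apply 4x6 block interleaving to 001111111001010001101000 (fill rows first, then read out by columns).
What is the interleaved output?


Matrix:
  001111
  111001
  010001
  101000
Read columns: 010101101101100010001110

010101101101100010001110


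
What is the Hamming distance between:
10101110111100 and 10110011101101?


XOR: 00011101010001
Count of 1s: 6

6


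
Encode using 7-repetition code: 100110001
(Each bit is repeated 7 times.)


Each bit -> 7 copies

111111100000000000000111111111111110000000000000000000001111111


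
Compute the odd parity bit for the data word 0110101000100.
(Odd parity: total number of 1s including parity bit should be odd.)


Number of 1s in data: 5
Parity bit: 0

0


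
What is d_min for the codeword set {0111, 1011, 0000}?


Comparing all pairs, minimum distance: 2
Can detect 1 errors, correct 0 errors

2


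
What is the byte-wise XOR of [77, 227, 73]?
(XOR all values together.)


XOR chain: 77 ^ 227 ^ 73 = 231

231


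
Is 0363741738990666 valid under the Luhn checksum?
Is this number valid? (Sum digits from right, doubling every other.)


Luhn sum = 74
74 mod 10 = 4

Invalid (Luhn sum mod 10 = 4)


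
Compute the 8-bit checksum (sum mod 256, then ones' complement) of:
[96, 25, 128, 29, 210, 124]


Sum = 612 mod 256 = 100
Complement = 155

155


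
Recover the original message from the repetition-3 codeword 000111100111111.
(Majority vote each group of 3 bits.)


Groups: 000, 111, 100, 111, 111
Majority votes: 01011

01011


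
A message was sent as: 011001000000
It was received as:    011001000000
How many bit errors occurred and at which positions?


XOR: 000000000000

0 errors (received matches sent)


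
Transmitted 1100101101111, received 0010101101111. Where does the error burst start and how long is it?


XOR: 1110000000000

Burst at position 0, length 3


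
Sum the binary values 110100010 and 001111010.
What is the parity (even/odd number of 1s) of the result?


110100010 = 418
001111010 = 122
Sum = 540 = 1000011100
1s count = 4

even parity (4 ones in 1000011100)


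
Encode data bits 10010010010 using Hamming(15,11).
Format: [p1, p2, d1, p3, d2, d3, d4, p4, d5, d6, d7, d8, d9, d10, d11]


Parity bits: p1=1, p2=0, p3=0, p4=0

101000100010010


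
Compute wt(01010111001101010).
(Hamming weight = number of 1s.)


Counting 1s in 01010111001101010

9


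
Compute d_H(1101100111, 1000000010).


XOR: 0101100101
Count of 1s: 5

5


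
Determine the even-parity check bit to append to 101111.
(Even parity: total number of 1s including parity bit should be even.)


Number of 1s in data: 5
Parity bit: 1

1


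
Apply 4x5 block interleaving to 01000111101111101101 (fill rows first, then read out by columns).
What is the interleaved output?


Matrix:
  01000
  11110
  11111
  01101
Read columns: 01101111011101100011

01101111011101100011


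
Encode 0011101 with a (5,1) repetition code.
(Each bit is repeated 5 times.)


Each bit -> 5 copies

00000000001111111111111110000011111


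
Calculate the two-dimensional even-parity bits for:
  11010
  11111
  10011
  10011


Row parities: 1111
Column parities: 00101

Row P: 1111, Col P: 00101, Corner: 0


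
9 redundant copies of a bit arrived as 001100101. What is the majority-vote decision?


Ones: 4 out of 9
Threshold: 5

0 (4/9 voted 1)


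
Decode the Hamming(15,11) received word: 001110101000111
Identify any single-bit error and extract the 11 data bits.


Syndrome = 0: no error detected

Data: 11011000111 (no errors)


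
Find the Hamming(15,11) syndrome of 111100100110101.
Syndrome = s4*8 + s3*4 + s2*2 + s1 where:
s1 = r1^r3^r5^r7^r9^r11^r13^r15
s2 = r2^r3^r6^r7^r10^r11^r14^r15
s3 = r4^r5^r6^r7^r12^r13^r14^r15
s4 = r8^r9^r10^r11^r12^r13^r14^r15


s1=0, s2=0, s3=0, s4=0

Syndrome = 0 (no error)


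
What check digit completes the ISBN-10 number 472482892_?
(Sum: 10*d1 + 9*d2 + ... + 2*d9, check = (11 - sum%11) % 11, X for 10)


Weighted sum: 268
268 mod 11 = 4

Check digit: 7


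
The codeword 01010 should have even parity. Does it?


Number of 1s: 2

Yes, parity is correct (2 ones)


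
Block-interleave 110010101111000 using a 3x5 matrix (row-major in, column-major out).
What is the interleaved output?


Matrix:
  11001
  01011
  11000
Read columns: 101111000010110

101111000010110


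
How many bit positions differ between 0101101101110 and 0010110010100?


XOR: 0111011111010
Count of 1s: 9

9


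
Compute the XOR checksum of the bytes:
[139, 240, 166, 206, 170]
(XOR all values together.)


XOR chain: 139 ^ 240 ^ 166 ^ 206 ^ 170 = 185

185


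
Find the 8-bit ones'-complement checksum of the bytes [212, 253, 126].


Sum = 591 mod 256 = 79
Complement = 176

176


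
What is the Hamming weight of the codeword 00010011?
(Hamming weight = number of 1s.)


Counting 1s in 00010011

3


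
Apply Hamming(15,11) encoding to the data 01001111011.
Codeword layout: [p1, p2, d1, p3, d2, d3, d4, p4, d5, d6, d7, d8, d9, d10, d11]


Parity bits: p1=0, p2=0, p3=0, p4=0

000010001111011


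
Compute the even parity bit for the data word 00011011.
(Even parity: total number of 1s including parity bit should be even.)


Number of 1s in data: 4
Parity bit: 0

0


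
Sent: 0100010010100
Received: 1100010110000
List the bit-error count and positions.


XOR: 1000000100100

3 error(s) at position(s): 0, 7, 10


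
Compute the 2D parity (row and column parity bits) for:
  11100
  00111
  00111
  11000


Row parities: 1110
Column parities: 00100

Row P: 1110, Col P: 00100, Corner: 1


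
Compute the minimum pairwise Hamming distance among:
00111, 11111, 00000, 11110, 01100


Comparing all pairs, minimum distance: 1
Can detect 0 errors, correct 0 errors

1


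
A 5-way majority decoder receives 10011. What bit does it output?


Ones: 3 out of 5
Threshold: 3

1 (3/5 voted 1)


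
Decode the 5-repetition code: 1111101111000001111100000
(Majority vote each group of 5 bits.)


Groups: 11111, 01111, 00000, 11111, 00000
Majority votes: 11010

11010


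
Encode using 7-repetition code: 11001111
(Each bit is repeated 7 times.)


Each bit -> 7 copies

11111111111111000000000000001111111111111111111111111111


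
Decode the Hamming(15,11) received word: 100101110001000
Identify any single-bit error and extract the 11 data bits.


Syndrome = 0: no error detected

Data: 00110001000 (no errors)


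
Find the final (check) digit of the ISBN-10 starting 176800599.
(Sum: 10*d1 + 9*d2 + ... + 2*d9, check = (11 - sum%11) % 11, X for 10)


Weighted sum: 242
242 mod 11 = 0

Check digit: 0


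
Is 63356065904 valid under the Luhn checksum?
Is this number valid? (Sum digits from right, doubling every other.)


Luhn sum = 42
42 mod 10 = 2

Invalid (Luhn sum mod 10 = 2)


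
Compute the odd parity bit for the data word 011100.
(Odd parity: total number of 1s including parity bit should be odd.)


Number of 1s in data: 3
Parity bit: 0

0


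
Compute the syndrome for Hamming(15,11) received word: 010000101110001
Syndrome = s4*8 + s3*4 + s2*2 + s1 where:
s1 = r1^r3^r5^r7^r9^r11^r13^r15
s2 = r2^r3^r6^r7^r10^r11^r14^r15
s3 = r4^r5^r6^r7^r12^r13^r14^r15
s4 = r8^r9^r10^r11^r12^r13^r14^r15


s1=0, s2=1, s3=0, s4=0

Syndrome = 2 (error at position 2)


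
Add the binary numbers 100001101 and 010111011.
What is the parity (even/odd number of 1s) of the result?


100001101 = 269
010111011 = 187
Sum = 456 = 111001000
1s count = 4

even parity (4 ones in 111001000)


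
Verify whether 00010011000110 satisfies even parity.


Number of 1s: 5

No, parity error (5 ones)


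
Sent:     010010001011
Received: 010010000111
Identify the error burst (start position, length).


XOR: 000000001100

Burst at position 8, length 2


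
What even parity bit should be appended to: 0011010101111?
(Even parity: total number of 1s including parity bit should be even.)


Number of 1s in data: 8
Parity bit: 0

0


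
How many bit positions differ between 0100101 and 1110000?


XOR: 1010101
Count of 1s: 4

4


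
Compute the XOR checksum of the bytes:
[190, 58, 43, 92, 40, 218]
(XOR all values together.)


XOR chain: 190 ^ 58 ^ 43 ^ 92 ^ 40 ^ 218 = 1

1


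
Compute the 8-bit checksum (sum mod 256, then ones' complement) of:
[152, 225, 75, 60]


Sum = 512 mod 256 = 0
Complement = 255

255


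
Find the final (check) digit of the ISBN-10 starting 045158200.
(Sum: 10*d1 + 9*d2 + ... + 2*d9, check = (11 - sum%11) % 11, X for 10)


Weighted sum: 161
161 mod 11 = 7

Check digit: 4


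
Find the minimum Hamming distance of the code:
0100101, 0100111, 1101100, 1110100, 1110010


Comparing all pairs, minimum distance: 1
Can detect 0 errors, correct 0 errors

1


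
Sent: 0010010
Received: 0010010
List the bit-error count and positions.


XOR: 0000000

0 errors (received matches sent)


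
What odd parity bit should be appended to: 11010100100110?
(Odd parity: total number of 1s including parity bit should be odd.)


Number of 1s in data: 7
Parity bit: 0

0


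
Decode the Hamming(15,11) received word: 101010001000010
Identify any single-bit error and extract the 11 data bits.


Syndrome = 0: no error detected

Data: 11001000010 (no errors)


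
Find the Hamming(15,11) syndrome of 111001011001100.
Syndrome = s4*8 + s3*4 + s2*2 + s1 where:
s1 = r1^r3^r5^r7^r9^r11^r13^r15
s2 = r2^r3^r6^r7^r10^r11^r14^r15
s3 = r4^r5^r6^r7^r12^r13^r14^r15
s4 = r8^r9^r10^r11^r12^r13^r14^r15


s1=0, s2=1, s3=1, s4=0

Syndrome = 6 (error at position 6)


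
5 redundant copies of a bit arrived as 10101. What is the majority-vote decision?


Ones: 3 out of 5
Threshold: 3

1 (3/5 voted 1)


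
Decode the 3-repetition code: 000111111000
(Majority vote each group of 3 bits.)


Groups: 000, 111, 111, 000
Majority votes: 0110

0110


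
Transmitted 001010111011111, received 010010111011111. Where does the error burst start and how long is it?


XOR: 011000000000000

Burst at position 1, length 2


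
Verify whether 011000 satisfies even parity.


Number of 1s: 2

Yes, parity is correct (2 ones)


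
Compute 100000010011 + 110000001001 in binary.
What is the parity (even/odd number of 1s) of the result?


100000010011 = 2067
110000001001 = 3081
Sum = 5148 = 1010000011100
1s count = 5

odd parity (5 ones in 1010000011100)


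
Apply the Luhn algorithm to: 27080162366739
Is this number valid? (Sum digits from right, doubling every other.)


Luhn sum = 62
62 mod 10 = 2

Invalid (Luhn sum mod 10 = 2)


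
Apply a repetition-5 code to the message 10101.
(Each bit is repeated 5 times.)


Each bit -> 5 copies

1111100000111110000011111


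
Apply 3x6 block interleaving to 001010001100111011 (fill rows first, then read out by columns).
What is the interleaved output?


Matrix:
  001010
  001100
  111011
Read columns: 001001111010101001

001001111010101001


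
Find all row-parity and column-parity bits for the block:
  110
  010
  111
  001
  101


Row parities: 01110
Column parities: 111

Row P: 01110, Col P: 111, Corner: 1


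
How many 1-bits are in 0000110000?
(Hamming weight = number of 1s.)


Counting 1s in 0000110000

2


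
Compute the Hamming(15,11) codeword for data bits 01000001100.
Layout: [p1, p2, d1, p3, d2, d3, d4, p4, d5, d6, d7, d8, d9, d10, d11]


Parity bits: p1=0, p2=0, p3=1, p4=0

000110000001100


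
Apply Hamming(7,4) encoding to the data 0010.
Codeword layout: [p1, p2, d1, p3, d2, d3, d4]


Parity bits: p1=0, p2=1, p3=1

0101010


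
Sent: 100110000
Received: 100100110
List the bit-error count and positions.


XOR: 000010110

3 error(s) at position(s): 4, 6, 7


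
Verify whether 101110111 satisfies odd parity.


Number of 1s: 7

Yes, parity is correct (7 ones)


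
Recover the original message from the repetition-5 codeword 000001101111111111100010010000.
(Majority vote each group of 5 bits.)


Groups: 00000, 11011, 11111, 11110, 00100, 10000
Majority votes: 011100

011100


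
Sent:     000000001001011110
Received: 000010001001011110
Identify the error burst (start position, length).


XOR: 000010000000000000

Burst at position 4, length 1


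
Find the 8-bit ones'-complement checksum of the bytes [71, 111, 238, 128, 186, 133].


Sum = 867 mod 256 = 99
Complement = 156

156


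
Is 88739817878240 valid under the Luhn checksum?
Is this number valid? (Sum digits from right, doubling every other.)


Luhn sum = 80
80 mod 10 = 0

Valid (Luhn sum mod 10 = 0)


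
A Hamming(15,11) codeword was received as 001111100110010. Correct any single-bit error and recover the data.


Syndrome = 12: error at position 12

Data: 11110111010 (corrected bit 12)


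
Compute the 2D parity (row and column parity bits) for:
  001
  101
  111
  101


Row parities: 1010
Column parities: 110

Row P: 1010, Col P: 110, Corner: 0


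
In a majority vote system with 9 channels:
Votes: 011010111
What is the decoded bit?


Ones: 6 out of 9
Threshold: 5

1 (6/9 voted 1)


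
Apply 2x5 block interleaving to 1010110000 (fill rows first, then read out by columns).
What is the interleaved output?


Matrix:
  10101
  10000
Read columns: 1100100010

1100100010


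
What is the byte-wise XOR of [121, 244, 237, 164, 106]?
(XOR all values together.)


XOR chain: 121 ^ 244 ^ 237 ^ 164 ^ 106 = 174

174


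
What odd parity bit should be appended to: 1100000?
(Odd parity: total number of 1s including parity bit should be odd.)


Number of 1s in data: 2
Parity bit: 1

1


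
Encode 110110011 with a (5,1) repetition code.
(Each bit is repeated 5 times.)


Each bit -> 5 copies

111111111100000111111111100000000001111111111


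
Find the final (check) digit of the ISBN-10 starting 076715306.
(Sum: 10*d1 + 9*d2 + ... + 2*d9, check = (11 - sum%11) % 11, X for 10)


Weighted sum: 215
215 mod 11 = 6

Check digit: 5


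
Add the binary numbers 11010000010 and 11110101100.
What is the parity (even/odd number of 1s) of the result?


11010000010 = 1666
11110101100 = 1964
Sum = 3630 = 111000101110
1s count = 7

odd parity (7 ones in 111000101110)


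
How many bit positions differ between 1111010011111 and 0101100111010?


XOR: 1010110100101
Count of 1s: 7

7


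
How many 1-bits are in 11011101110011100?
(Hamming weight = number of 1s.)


Counting 1s in 11011101110011100

11


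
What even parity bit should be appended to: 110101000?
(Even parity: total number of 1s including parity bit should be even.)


Number of 1s in data: 4
Parity bit: 0

0


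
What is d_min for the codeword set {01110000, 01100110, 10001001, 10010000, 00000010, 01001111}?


Comparing all pairs, minimum distance: 3
Can detect 2 errors, correct 1 errors

3


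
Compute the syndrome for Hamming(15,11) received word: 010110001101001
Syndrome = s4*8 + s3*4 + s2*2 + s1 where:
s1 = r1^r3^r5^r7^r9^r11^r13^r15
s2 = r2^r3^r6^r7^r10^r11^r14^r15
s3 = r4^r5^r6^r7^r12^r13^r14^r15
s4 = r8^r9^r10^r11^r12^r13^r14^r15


s1=1, s2=1, s3=0, s4=0

Syndrome = 3 (error at position 3)


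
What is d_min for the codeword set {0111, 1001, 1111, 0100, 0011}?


Comparing all pairs, minimum distance: 1
Can detect 0 errors, correct 0 errors

1


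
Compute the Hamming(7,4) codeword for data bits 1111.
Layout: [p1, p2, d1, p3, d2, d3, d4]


Parity bits: p1=1, p2=1, p3=1

1111111


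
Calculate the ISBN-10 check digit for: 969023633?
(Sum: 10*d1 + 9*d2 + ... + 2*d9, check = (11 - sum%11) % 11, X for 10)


Weighted sum: 282
282 mod 11 = 7

Check digit: 4


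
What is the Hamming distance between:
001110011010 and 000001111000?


XOR: 001111100010
Count of 1s: 6

6


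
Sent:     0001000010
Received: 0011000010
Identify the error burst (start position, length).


XOR: 0010000000

Burst at position 2, length 1


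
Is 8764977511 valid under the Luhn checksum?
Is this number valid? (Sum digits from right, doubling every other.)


Luhn sum = 50
50 mod 10 = 0

Valid (Luhn sum mod 10 = 0)


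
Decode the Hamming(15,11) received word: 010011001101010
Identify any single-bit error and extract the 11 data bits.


Syndrome = 0: no error detected

Data: 01101101010 (no errors)


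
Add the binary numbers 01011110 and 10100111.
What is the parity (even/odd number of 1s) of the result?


01011110 = 94
10100111 = 167
Sum = 261 = 100000101
1s count = 3

odd parity (3 ones in 100000101)


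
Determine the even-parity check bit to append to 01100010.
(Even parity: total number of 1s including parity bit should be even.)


Number of 1s in data: 3
Parity bit: 1

1


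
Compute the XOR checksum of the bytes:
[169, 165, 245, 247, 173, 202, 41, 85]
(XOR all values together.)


XOR chain: 169 ^ 165 ^ 245 ^ 247 ^ 173 ^ 202 ^ 41 ^ 85 = 21

21


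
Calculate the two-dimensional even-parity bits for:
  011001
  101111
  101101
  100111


Row parities: 1100
Column parities: 111100

Row P: 1100, Col P: 111100, Corner: 0


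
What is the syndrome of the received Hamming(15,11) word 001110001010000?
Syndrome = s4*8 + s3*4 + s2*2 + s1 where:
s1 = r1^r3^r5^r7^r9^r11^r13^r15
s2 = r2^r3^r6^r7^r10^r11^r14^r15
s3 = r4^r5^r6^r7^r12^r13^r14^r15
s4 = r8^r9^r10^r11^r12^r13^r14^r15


s1=0, s2=0, s3=0, s4=0

Syndrome = 0 (no error)


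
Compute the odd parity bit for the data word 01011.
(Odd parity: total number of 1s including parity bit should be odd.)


Number of 1s in data: 3
Parity bit: 0

0


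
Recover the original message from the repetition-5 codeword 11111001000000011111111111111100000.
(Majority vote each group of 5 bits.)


Groups: 11111, 00100, 00000, 11111, 11111, 11111, 00000
Majority votes: 1001110

1001110


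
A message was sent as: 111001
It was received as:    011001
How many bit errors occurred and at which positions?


XOR: 100000

1 error(s) at position(s): 0


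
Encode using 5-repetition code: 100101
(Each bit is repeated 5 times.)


Each bit -> 5 copies

111110000000000111110000011111


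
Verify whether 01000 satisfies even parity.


Number of 1s: 1

No, parity error (1 ones)


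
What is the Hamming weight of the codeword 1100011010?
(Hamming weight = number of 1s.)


Counting 1s in 1100011010

5


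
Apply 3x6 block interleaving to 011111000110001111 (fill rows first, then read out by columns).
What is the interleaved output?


Matrix:
  011111
  000110
  001111
Read columns: 000100101111111101

000100101111111101


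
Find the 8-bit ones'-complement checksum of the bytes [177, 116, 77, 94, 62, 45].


Sum = 571 mod 256 = 59
Complement = 196

196


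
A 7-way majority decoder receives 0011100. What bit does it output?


Ones: 3 out of 7
Threshold: 4

0 (3/7 voted 1)


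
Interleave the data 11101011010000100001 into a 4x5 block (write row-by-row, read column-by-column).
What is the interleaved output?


Matrix:
  11101
  01101
  00001
  00001
Read columns: 10001100110000001111

10001100110000001111


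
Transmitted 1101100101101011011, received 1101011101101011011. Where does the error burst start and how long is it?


XOR: 0000111000000000000

Burst at position 4, length 3


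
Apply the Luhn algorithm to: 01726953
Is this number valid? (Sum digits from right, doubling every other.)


Luhn sum = 24
24 mod 10 = 4

Invalid (Luhn sum mod 10 = 4)


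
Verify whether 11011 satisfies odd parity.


Number of 1s: 4

No, parity error (4 ones)


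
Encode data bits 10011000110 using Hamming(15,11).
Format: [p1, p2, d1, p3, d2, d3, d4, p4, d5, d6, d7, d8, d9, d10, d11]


Parity bits: p1=0, p2=1, p3=1, p4=1

011100111000110


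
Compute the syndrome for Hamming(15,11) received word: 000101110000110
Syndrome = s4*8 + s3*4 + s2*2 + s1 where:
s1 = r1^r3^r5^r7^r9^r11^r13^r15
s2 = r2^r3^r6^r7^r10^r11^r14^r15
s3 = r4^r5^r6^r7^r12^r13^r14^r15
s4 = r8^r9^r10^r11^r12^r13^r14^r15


s1=0, s2=1, s3=1, s4=1

Syndrome = 14 (error at position 14)


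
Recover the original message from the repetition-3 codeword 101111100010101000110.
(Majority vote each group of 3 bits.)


Groups: 101, 111, 100, 010, 101, 000, 110
Majority votes: 1100101

1100101


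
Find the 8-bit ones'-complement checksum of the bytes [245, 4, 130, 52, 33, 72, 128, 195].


Sum = 859 mod 256 = 91
Complement = 164

164


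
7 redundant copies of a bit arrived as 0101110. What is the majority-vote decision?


Ones: 4 out of 7
Threshold: 4

1 (4/7 voted 1)


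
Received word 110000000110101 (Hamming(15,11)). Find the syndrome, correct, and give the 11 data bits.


Syndrome = 0: no error detected

Data: 00000110101 (no errors)


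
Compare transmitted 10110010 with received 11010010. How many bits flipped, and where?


XOR: 01100000

2 error(s) at position(s): 1, 2


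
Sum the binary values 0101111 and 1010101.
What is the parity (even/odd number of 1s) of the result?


0101111 = 47
1010101 = 85
Sum = 132 = 10000100
1s count = 2

even parity (2 ones in 10000100)


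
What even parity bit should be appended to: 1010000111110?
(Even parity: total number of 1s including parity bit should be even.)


Number of 1s in data: 7
Parity bit: 1

1


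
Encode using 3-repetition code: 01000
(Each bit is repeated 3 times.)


Each bit -> 3 copies

000111000000000


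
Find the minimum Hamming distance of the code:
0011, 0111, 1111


Comparing all pairs, minimum distance: 1
Can detect 0 errors, correct 0 errors

1


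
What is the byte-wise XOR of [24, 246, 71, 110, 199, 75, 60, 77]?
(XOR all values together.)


XOR chain: 24 ^ 246 ^ 71 ^ 110 ^ 199 ^ 75 ^ 60 ^ 77 = 58

58


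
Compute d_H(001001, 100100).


XOR: 101101
Count of 1s: 4

4


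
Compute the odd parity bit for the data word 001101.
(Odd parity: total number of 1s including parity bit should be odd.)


Number of 1s in data: 3
Parity bit: 0

0


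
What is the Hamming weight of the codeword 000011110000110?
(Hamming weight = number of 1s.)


Counting 1s in 000011110000110

6


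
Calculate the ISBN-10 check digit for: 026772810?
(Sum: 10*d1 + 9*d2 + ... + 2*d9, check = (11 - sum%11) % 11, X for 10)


Weighted sum: 202
202 mod 11 = 4

Check digit: 7


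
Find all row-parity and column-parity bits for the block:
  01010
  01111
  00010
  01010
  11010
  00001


Row parities: 001011
Column parities: 10110

Row P: 001011, Col P: 10110, Corner: 1


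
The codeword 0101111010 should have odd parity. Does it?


Number of 1s: 6

No, parity error (6 ones)


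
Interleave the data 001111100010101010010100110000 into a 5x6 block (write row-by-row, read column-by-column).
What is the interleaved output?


Matrix:
  001111
  100010
  101010
  010100
  110000
Read columns: 011010001110100100101110010000

011010001110100100101110010000


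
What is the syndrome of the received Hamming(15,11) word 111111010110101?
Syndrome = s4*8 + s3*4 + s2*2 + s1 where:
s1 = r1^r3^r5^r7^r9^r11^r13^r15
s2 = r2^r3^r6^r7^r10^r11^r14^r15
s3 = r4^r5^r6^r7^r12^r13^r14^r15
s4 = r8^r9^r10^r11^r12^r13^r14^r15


s1=0, s2=0, s3=1, s4=1

Syndrome = 12 (error at position 12)


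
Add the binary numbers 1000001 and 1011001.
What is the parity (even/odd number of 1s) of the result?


1000001 = 65
1011001 = 89
Sum = 154 = 10011010
1s count = 4

even parity (4 ones in 10011010)


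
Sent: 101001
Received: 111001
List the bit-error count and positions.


XOR: 010000

1 error(s) at position(s): 1


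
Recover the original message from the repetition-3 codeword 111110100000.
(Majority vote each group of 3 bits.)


Groups: 111, 110, 100, 000
Majority votes: 1100

1100


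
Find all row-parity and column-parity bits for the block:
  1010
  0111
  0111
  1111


Row parities: 0110
Column parities: 0101

Row P: 0110, Col P: 0101, Corner: 0


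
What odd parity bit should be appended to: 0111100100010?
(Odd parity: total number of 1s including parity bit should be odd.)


Number of 1s in data: 6
Parity bit: 1

1


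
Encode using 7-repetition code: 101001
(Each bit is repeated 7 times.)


Each bit -> 7 copies

111111100000001111111000000000000001111111


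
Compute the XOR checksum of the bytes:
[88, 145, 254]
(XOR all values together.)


XOR chain: 88 ^ 145 ^ 254 = 55

55


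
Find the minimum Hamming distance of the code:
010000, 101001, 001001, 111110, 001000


Comparing all pairs, minimum distance: 1
Can detect 0 errors, correct 0 errors

1
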